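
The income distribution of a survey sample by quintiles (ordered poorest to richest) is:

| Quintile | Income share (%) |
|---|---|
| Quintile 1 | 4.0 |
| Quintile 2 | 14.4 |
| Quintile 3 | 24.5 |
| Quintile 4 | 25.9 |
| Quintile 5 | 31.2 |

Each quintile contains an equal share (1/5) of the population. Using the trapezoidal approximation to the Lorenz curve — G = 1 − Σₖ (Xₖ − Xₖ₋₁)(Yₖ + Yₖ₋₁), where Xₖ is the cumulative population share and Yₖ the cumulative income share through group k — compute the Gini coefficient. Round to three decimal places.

0.264

Cumulative income shares Yₖ: 0.0400, 0.1840, 0.4290, 0.6880, 1.0000
Σ (Xₖ−Xₖ₋₁)(Yₖ+Yₖ₋₁) = (1/5)(0.0400+0.0000) + (1/5)(0.1840+0.0400) + (1/5)(0.4290+0.1840) + (1/5)(0.6880+0.4290) + (1/5)(1.0000+0.6880)
  = 0.0080 + 0.0448 + 0.1226 + 0.2234 + 0.3376 = 0.7364
G = 1 − 0.7364 = 0.2636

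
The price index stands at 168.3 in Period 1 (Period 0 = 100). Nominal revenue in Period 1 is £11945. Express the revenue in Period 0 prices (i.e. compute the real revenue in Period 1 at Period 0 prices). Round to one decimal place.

7097.4

Real = Nominal ÷ (Index/100) = 11945 ÷ (168.3/100)
     = 11945 ÷ 1.683 = 7097.4450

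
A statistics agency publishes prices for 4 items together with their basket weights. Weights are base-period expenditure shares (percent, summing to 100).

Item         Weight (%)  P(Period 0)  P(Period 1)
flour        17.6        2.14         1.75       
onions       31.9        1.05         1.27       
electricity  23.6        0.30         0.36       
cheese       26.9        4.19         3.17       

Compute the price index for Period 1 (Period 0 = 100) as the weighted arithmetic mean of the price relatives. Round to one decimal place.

101.6

flour: 17.6 × (1.75/2.14) = 17.6 × 0.817757 = 14.3925
onions: 31.9 × (1.27/1.05) = 31.9 × 1.209524 = 38.5838
electricity: 23.6 × (0.36/0.30) = 23.6 × 1.200000 = 28.3200
cheese: 26.9 × (3.17/4.19) = 26.9 × 0.756563 = 20.3516
Index = Σ wᵢ·(p₁ᵢ/p₀ᵢ) = 14.3925 + 38.5838 + 28.3200 + 20.3516 = 101.6479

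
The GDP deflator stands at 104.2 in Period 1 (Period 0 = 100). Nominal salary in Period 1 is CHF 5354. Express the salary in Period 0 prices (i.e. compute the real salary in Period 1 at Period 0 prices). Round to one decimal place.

Real = Nominal ÷ (Index/100) = 5354 ÷ (104.2/100)
     = 5354 ÷ 1.042 = 5138.1958

5138.2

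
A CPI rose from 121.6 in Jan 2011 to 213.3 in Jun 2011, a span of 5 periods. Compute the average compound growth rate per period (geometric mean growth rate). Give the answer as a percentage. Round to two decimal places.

11.90%

Growth factor = (213.3/121.6)^(1/5) = (1.754112)^(1/5) = 1.118952
Growth rate = 1.118952 − 1 = 0.118952 = 11.8952%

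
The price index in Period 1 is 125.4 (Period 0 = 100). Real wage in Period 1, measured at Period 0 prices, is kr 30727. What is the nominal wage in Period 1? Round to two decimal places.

38531.66

Nominal = Real × (Index/100) = 30727 × (125.4/100)
        = 30727 × 1.254 = 38531.6580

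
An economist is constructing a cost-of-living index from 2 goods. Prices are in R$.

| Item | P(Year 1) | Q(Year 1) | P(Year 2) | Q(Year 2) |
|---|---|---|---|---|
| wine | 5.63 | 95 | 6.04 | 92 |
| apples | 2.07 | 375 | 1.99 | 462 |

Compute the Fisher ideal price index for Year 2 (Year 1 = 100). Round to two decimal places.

Laspeyres component (base-period weights):
ΣP(Year 2)Q(Year 1) = 6.04×95 + 1.99×375 = 573.8 + 746.25 = 1320.05
ΣP(Year 1)Q(Year 1) = 5.63×95 + 2.07×375 = 534.85 + 776.25 = 1311.1
L = 1320.05 / 1311.1 × 100 = 100.6826
Paasche component (current-period weights):
ΣP(Year 2)Q(Year 2) = 6.04×92 + 1.99×462 = 555.68 + 919.38 = 1475.06
ΣP(Year 1)Q(Year 2) = 5.63×92 + 2.07×462 = 517.96 + 956.34 = 1474.3
P = 1475.06 / 1474.3 × 100 = 100.0515
Fisher = √(L × P) = √(100.6826 × 100.0515) = 100.3666

100.37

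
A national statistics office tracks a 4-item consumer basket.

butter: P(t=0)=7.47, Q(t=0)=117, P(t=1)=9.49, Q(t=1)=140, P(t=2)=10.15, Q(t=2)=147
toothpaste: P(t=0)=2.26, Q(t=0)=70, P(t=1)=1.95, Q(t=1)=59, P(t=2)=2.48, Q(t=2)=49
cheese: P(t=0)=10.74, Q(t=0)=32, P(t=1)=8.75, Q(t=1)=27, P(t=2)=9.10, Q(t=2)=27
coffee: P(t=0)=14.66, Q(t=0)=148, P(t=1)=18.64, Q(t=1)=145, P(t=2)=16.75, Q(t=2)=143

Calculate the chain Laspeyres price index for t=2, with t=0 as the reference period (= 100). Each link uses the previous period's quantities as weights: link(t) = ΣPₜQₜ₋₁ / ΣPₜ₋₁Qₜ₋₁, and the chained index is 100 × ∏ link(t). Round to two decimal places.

116.98

Link t=0→t=1:
ΣP(t=1)Q(t=0) = 9.49×117 + 1.95×70 + 8.75×32 + 18.64×148 = 1110.33 + 136.5 + 280 + 2758.72 = 4285.55
ΣP(t=0)Q(t=0) = 7.47×117 + 2.26×70 + 10.74×32 + 14.66×148 = 873.99 + 158.2 + 343.68 + 2169.68 = 3545.55
link = 4285.55/3545.55 = 1.208712
Link t=1→t=2:
ΣP(t=2)Q(t=1) = 10.15×140 + 2.48×59 + 9.10×27 + 16.75×145 = 1421 + 146.32 + 245.7 + 2428.75 = 4241.77
ΣP(t=1)Q(t=1) = 9.49×140 + 1.95×59 + 8.75×27 + 18.64×145 = 1328.6 + 115.05 + 236.25 + 2702.8 = 4382.7
link = 4241.77/4382.7 = 0.967844
Chained index = 100 × 1.208712 × 0.967844 = 116.9845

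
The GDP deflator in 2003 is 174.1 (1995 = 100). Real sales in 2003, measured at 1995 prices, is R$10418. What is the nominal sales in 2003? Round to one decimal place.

18137.7

Nominal = Real × (Index/100) = 10418 × (174.1/100)
        = 10418 × 1.741 = 18137.7380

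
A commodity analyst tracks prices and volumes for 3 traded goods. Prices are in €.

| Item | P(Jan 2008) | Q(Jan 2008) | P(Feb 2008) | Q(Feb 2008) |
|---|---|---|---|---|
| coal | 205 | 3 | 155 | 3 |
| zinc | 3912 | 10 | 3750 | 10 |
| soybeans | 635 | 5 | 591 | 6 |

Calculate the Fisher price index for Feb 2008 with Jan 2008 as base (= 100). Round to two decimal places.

Laspeyres component (base-period weights):
ΣP(Feb 2008)Q(Jan 2008) = 155×3 + 3750×10 + 591×5 = 465 + 37500 + 2955 = 40920
ΣP(Jan 2008)Q(Jan 2008) = 205×3 + 3912×10 + 635×5 = 615 + 39120 + 3175 = 42910
L = 40920 / 42910 × 100 = 95.3624
Paasche component (current-period weights):
ΣP(Feb 2008)Q(Feb 2008) = 155×3 + 3750×10 + 591×6 = 465 + 37500 + 3546 = 41511
ΣP(Jan 2008)Q(Feb 2008) = 205×3 + 3912×10 + 635×6 = 615 + 39120 + 3810 = 43545
P = 41511 / 43545 × 100 = 95.3290
Fisher = √(L × P) = √(95.3624 × 95.3290) = 95.3457

95.35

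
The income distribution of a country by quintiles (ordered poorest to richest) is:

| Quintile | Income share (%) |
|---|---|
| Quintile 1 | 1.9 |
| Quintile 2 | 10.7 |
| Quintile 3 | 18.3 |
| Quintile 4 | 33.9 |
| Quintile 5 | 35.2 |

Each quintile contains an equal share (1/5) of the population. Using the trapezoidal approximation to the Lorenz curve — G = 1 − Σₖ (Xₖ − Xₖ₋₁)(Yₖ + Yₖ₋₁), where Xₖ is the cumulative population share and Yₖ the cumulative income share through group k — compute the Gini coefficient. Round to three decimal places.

Cumulative income shares Yₖ: 0.0190, 0.1260, 0.3090, 0.6480, 1.0000
Σ (Xₖ−Xₖ₋₁)(Yₖ+Yₖ₋₁) = (1/5)(0.0190+0.0000) + (1/5)(0.1260+0.0190) + (1/5)(0.3090+0.1260) + (1/5)(0.6480+0.3090) + (1/5)(1.0000+0.6480)
  = 0.0038 + 0.0290 + 0.0870 + 0.1914 + 0.3296 = 0.6408
G = 1 − 0.6408 = 0.3592

0.359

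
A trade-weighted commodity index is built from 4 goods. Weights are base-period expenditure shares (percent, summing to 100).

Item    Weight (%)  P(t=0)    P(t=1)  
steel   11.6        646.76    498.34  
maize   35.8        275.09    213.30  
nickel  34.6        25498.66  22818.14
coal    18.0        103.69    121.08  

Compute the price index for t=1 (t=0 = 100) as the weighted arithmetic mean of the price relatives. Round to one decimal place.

88.7

steel: 11.6 × (498.34/646.76) = 11.6 × 0.770518 = 8.9380
maize: 35.8 × (213.30/275.09) = 35.8 × 0.775383 = 27.7587
nickel: 34.6 × (22818.14/25498.66) = 34.6 × 0.894876 = 30.9627
coal: 18.0 × (121.08/103.69) = 18.0 × 1.167711 = 21.0188
Index = Σ wᵢ·(p₁ᵢ/p₀ᵢ) = 8.9380 + 27.7587 + 30.9627 + 21.0188 = 88.6782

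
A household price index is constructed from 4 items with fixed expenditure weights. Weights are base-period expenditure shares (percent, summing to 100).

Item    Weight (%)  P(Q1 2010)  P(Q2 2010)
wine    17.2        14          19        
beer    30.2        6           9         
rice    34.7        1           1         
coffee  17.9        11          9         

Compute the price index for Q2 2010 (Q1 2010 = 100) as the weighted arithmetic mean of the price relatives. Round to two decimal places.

117.99

wine: 17.2 × (19/14) = 17.2 × 1.357143 = 23.3429
beer: 30.2 × (9/6) = 30.2 × 1.500000 = 45.3000
rice: 34.7 × (1/1) = 34.7 × 1.000000 = 34.7000
coffee: 17.9 × (9/11) = 17.9 × 0.818182 = 14.6455
Index = Σ wᵢ·(p₁ᵢ/p₀ᵢ) = 23.3429 + 45.3000 + 34.7000 + 14.6455 = 117.9883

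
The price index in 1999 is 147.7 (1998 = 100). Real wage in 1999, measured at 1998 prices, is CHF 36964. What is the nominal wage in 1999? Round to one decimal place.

54595.8

Nominal = Real × (Index/100) = 36964 × (147.7/100)
        = 36964 × 1.477 = 54595.8280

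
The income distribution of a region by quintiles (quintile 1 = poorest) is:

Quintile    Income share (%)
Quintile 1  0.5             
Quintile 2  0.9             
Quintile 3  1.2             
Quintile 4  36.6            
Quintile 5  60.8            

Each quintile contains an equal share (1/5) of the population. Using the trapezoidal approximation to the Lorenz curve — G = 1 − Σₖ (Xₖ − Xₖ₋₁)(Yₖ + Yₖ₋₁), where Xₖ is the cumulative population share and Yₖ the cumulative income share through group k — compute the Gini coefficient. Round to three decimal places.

0.625

Cumulative income shares Yₖ: 0.0050, 0.0140, 0.0260, 0.3920, 1.0000
Σ (Xₖ−Xₖ₋₁)(Yₖ+Yₖ₋₁) = (1/5)(0.0050+0.0000) + (1/5)(0.0140+0.0050) + (1/5)(0.0260+0.0140) + (1/5)(0.3920+0.0260) + (1/5)(1.0000+0.3920)
  = 0.0010 + 0.0038 + 0.0080 + 0.0836 + 0.2784 = 0.3748
G = 1 − 0.3748 = 0.6252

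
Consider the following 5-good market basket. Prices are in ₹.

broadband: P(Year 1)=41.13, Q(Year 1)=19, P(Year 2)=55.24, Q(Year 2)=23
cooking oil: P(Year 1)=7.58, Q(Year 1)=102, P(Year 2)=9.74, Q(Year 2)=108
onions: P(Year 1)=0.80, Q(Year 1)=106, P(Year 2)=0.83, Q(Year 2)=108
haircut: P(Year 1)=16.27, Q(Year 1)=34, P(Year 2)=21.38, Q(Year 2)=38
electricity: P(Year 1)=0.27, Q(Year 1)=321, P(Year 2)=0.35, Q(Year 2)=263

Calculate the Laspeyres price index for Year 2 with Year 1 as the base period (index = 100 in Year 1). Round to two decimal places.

130.32

Laspeyres price index uses base-period quantities as weights.
ΣP(Year 2)·Q(Year 1) = 55.24×19 + 9.74×102 + 0.83×106 + 21.38×34 + 0.35×321 = 1049.56 + 993.48 + 87.98 + 726.92 + 112.35 = 2970.29
ΣP(Year 1)·Q(Year 1) = 41.13×19 + 7.58×102 + 0.80×106 + 16.27×34 + 0.27×321 = 781.47 + 773.16 + 84.8 + 553.18 + 86.67 = 2279.28
Index = 2970.29 / 2279.28 × 100 = 130.3170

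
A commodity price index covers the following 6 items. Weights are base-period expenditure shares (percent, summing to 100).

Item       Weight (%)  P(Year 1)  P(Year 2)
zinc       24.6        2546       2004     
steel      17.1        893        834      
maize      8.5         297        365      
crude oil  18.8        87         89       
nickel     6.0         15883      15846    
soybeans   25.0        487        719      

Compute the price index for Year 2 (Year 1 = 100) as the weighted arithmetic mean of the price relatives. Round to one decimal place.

107.9

zinc: 24.6 × (2004/2546) = 24.6 × 0.787117 = 19.3631
steel: 17.1 × (834/893) = 17.1 × 0.933931 = 15.9702
maize: 8.5 × (365/297) = 8.5 × 1.228956 = 10.4461
crude oil: 18.8 × (89/87) = 18.8 × 1.022989 = 19.2322
nickel: 6.0 × (15846/15883) = 6.0 × 0.997670 = 5.9860
soybeans: 25.0 × (719/487) = 25.0 × 1.476386 = 36.9097
Index = Σ wᵢ·(p₁ᵢ/p₀ᵢ) = 19.3631 + 15.9702 + 10.4461 + 19.2322 + 5.9860 + 36.9097 = 107.9073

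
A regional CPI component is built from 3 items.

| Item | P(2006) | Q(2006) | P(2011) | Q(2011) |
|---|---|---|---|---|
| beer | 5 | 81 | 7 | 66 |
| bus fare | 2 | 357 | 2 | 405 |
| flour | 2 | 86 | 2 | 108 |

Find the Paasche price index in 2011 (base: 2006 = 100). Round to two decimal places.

Paasche price index uses current-period quantities as weights.
ΣP(2011)·Q(2011) = 7×66 + 2×405 + 2×108 = 462 + 810 + 216 = 1488
ΣP(2006)·Q(2011) = 5×66 + 2×405 + 2×108 = 330 + 810 + 216 = 1356
Index = 1488 / 1356 × 100 = 109.7345

109.73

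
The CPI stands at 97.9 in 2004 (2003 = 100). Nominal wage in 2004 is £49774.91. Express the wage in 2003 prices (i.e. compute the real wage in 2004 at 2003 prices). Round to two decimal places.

50842.60

Real = Nominal ÷ (Index/100) = 49774.91 ÷ (97.9/100)
     = 49774.91 ÷ 0.979 = 50842.6047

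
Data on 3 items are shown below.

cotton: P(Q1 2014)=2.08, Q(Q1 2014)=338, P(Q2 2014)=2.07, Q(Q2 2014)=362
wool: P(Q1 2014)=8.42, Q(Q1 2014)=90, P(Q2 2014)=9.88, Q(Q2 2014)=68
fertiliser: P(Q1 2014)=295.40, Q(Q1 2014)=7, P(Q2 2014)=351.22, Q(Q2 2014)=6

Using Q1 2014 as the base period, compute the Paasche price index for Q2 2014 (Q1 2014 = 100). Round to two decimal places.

Paasche price index uses current-period quantities as weights.
ΣP(Q2 2014)·Q(Q2 2014) = 2.07×362 + 9.88×68 + 351.22×6 = 749.34 + 671.84 + 2107.32 = 3528.5
ΣP(Q1 2014)·Q(Q2 2014) = 2.08×362 + 8.42×68 + 295.40×6 = 752.96 + 572.56 + 1772.4 = 3097.92
Index = 3528.5 / 3097.92 × 100 = 113.8990

113.90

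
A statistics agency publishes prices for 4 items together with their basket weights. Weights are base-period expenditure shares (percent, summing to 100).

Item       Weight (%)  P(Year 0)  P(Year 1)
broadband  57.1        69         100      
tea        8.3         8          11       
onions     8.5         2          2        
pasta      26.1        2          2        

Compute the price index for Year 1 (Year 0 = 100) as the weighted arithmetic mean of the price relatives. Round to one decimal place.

broadband: 57.1 × (100/69) = 57.1 × 1.449275 = 82.7536
tea: 8.3 × (11/8) = 8.3 × 1.375000 = 11.4125
onions: 8.5 × (2/2) = 8.5 × 1.000000 = 8.5000
pasta: 26.1 × (2/2) = 26.1 × 1.000000 = 26.1000
Index = Σ wᵢ·(p₁ᵢ/p₀ᵢ) = 82.7536 + 11.4125 + 8.5000 + 26.1000 = 128.7661

128.8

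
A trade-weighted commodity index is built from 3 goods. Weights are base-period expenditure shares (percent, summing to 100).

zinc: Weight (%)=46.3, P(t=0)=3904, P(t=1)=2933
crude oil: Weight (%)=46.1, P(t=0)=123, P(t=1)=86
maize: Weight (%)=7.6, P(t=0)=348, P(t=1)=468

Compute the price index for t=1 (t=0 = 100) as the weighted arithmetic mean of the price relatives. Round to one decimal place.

zinc: 46.3 × (2933/3904) = 46.3 × 0.751281 = 34.7843
crude oil: 46.1 × (86/123) = 46.1 × 0.699187 = 32.2325
maize: 7.6 × (468/348) = 7.6 × 1.344828 = 10.2207
Index = Σ wᵢ·(p₁ᵢ/p₀ᵢ) = 34.7843 + 32.2325 + 10.2207 = 77.2375

77.2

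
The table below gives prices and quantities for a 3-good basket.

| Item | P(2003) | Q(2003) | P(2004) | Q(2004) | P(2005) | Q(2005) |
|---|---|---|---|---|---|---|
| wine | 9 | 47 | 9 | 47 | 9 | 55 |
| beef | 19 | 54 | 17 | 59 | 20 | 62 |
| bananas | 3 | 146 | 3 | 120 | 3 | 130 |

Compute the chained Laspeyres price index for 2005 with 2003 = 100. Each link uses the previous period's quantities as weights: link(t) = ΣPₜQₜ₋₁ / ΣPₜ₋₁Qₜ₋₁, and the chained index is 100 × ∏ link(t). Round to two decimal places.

103.62

Link 2003→2004:
ΣP(2004)Q(2003) = 9×47 + 17×54 + 3×146 = 423 + 918 + 438 = 1779
ΣP(2003)Q(2003) = 9×47 + 19×54 + 3×146 = 423 + 1026 + 438 = 1887
link = 1779/1887 = 0.942766
Link 2004→2005:
ΣP(2005)Q(2004) = 9×47 + 20×59 + 3×120 = 423 + 1180 + 360 = 1963
ΣP(2004)Q(2004) = 9×47 + 17×59 + 3×120 = 423 + 1003 + 360 = 1786
link = 1963/1786 = 1.099104
Chained index = 100 × 0.942766 × 1.099104 = 103.6198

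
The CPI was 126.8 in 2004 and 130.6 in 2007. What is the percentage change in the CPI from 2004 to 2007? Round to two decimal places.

Change = (130.6 − 126.8) / 126.8 × 100
       = 3.8 / 126.8 × 100 = 2.9968%

3.00%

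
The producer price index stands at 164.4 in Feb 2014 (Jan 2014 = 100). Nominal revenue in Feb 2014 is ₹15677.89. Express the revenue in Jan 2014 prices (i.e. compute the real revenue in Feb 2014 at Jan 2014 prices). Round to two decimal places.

9536.43

Real = Nominal ÷ (Index/100) = 15677.89 ÷ (164.4/100)
     = 15677.89 ÷ 1.644 = 9536.4294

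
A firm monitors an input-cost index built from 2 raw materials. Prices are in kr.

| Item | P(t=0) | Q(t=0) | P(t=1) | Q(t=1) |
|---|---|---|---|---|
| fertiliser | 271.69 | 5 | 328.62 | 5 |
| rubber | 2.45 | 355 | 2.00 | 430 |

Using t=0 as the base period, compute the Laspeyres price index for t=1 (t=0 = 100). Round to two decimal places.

105.61

Laspeyres price index uses base-period quantities as weights.
ΣP(t=1)·Q(t=0) = 328.62×5 + 2.00×355 = 1643.1 + 710 = 2353.1
ΣP(t=0)·Q(t=0) = 271.69×5 + 2.45×355 = 1358.45 + 869.75 = 2228.2
Index = 2353.1 / 2228.2 × 100 = 105.6054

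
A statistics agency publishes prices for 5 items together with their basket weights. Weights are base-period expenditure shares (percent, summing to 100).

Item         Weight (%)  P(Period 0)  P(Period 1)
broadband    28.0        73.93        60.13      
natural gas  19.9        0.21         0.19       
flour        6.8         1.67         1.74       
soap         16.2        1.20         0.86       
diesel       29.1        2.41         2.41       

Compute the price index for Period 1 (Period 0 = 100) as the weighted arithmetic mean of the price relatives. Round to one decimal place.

broadband: 28.0 × (60.13/73.93) = 28.0 × 0.813337 = 22.7734
natural gas: 19.9 × (0.19/0.21) = 19.9 × 0.904762 = 18.0048
flour: 6.8 × (1.74/1.67) = 6.8 × 1.041916 = 7.0850
soap: 16.2 × (0.86/1.20) = 16.2 × 0.716667 = 11.6100
diesel: 29.1 × (2.41/2.41) = 29.1 × 1.000000 = 29.1000
Index = Σ wᵢ·(p₁ᵢ/p₀ᵢ) = 22.7734 + 18.0048 + 7.0850 + 11.6100 + 29.1000 = 88.5732

88.6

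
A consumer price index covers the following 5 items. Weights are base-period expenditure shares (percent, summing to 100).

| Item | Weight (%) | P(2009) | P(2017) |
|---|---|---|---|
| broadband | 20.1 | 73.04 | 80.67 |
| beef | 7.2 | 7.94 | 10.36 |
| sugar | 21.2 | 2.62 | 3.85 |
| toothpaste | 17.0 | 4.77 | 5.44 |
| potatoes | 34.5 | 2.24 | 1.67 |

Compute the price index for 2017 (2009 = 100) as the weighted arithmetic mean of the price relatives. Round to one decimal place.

107.9

broadband: 20.1 × (80.67/73.04) = 20.1 × 1.104463 = 22.1997
beef: 7.2 × (10.36/7.94) = 7.2 × 1.304786 = 9.3945
sugar: 21.2 × (3.85/2.62) = 21.2 × 1.469466 = 31.1527
toothpaste: 17.0 × (5.44/4.77) = 17.0 × 1.140461 = 19.3878
potatoes: 34.5 × (1.67/2.24) = 34.5 × 0.745536 = 25.7210
Index = Σ wᵢ·(p₁ᵢ/p₀ᵢ) = 22.1997 + 9.3945 + 31.1527 + 19.3878 + 25.7210 = 107.8557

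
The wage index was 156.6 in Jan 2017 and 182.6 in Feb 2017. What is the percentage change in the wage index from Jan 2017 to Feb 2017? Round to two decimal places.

16.60%

Change = (182.6 − 156.6) / 156.6 × 100
       = 26.0 / 156.6 × 100 = 16.6028%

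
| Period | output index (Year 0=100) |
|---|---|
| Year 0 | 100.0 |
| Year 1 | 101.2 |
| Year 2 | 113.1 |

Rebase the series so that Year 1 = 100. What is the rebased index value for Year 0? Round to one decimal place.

Rebased(Year 0) = 100.0 / 101.2 × 100 = 98.8142

98.8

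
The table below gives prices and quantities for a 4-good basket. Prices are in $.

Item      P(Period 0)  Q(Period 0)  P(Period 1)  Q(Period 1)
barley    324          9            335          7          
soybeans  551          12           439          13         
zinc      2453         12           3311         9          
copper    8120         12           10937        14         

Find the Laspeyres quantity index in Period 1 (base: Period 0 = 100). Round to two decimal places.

Laspeyres quantity index uses base-period prices as weights.
ΣP(Period 0)·Q(Period 1) = 324×7 + 551×13 + 2453×9 + 8120×14 = 2268 + 7163 + 22077 + 113680 = 145188
ΣP(Period 0)·Q(Period 0) = 324×9 + 551×12 + 2453×12 + 8120×12 = 2916 + 6612 + 29436 + 97440 = 136404
Index = 145188 / 136404 × 100 = 106.4397

106.44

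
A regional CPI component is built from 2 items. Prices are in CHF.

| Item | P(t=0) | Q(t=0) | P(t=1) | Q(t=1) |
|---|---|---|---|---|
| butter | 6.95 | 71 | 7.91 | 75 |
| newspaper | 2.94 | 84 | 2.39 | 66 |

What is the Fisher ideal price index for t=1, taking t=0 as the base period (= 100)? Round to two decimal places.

Laspeyres component (base-period weights):
ΣP(t=1)Q(t=0) = 7.91×71 + 2.39×84 = 561.61 + 200.76 = 762.37
ΣP(t=0)Q(t=0) = 6.95×71 + 2.94×84 = 493.45 + 246.96 = 740.41
L = 762.37 / 740.41 × 100 = 102.9659
Paasche component (current-period weights):
ΣP(t=1)Q(t=1) = 7.91×75 + 2.39×66 = 593.25 + 157.74 = 750.99
ΣP(t=0)Q(t=1) = 6.95×75 + 2.94×66 = 521.25 + 194.04 = 715.29
P = 750.99 / 715.29 × 100 = 104.9910
Fisher = √(L × P) = √(102.9659 × 104.9910) = 103.9735

103.97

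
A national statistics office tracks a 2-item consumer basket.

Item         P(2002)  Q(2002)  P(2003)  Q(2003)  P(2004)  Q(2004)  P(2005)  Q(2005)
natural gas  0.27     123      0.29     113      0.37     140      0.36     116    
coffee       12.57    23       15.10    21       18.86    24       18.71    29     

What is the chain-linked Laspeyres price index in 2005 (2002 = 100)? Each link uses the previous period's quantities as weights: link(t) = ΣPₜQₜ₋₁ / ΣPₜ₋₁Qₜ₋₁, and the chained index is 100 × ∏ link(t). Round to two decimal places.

Link 2002→2003:
ΣP(2003)Q(2002) = 0.29×123 + 15.10×23 = 35.67 + 347.3 = 382.97
ΣP(2002)Q(2002) = 0.27×123 + 12.57×23 = 33.21 + 289.11 = 322.32
link = 382.97/322.32 = 1.188167
Link 2003→2004:
ΣP(2004)Q(2003) = 0.37×113 + 18.86×21 = 41.81 + 396.06 = 437.87
ΣP(2003)Q(2003) = 0.29×113 + 15.10×21 = 32.77 + 317.1 = 349.87
link = 437.87/349.87 = 1.251522
Link 2004→2005:
ΣP(2005)Q(2004) = 0.36×140 + 18.71×24 = 50.4 + 449.04 = 499.44
ΣP(2004)Q(2004) = 0.37×140 + 18.86×24 = 51.8 + 452.64 = 504.44
link = 499.44/504.44 = 0.990088
Chained index = 100 × 1.188167 × 1.251522 × 0.990088 = 147.2278

147.23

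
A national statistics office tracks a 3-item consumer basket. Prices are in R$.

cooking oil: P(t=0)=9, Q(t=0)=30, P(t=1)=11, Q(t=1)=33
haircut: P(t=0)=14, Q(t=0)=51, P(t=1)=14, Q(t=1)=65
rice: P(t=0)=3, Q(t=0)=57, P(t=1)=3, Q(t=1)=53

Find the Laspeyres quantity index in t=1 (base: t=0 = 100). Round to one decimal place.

118.3

Laspeyres quantity index uses base-period prices as weights.
ΣP(t=0)·Q(t=1) = 9×33 + 14×65 + 3×53 = 297 + 910 + 159 = 1366
ΣP(t=0)·Q(t=0) = 9×30 + 14×51 + 3×57 = 270 + 714 + 171 = 1155
Index = 1366 / 1155 × 100 = 118.2684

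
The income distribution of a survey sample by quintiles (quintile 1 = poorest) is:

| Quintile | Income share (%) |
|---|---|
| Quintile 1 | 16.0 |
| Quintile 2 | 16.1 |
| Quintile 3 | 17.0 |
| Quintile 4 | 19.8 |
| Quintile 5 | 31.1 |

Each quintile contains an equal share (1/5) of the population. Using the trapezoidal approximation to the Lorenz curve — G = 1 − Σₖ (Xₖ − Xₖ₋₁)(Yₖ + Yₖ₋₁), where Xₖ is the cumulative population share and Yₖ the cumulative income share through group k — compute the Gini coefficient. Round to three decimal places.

0.136

Cumulative income shares Yₖ: 0.1600, 0.3210, 0.4910, 0.6890, 1.0000
Σ (Xₖ−Xₖ₋₁)(Yₖ+Yₖ₋₁) = (1/5)(0.1600+0.0000) + (1/5)(0.3210+0.1600) + (1/5)(0.4910+0.3210) + (1/5)(0.6890+0.4910) + (1/5)(1.0000+0.6890)
  = 0.0320 + 0.0962 + 0.1624 + 0.2360 + 0.3378 = 0.8644
G = 1 − 0.8644 = 0.1356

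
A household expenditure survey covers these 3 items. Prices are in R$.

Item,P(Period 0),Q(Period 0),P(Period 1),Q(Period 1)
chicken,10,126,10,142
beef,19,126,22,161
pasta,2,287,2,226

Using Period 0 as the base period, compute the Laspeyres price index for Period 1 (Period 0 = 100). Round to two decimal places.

108.94

Laspeyres price index uses base-period quantities as weights.
ΣP(Period 1)·Q(Period 0) = 10×126 + 22×126 + 2×287 = 1260 + 2772 + 574 = 4606
ΣP(Period 0)·Q(Period 0) = 10×126 + 19×126 + 2×287 = 1260 + 2394 + 574 = 4228
Index = 4606 / 4228 × 100 = 108.9404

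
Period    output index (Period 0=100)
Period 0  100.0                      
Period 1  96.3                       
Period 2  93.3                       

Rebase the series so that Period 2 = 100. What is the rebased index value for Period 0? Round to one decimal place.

107.2

Rebased(Period 0) = 100.0 / 93.3 × 100 = 107.1811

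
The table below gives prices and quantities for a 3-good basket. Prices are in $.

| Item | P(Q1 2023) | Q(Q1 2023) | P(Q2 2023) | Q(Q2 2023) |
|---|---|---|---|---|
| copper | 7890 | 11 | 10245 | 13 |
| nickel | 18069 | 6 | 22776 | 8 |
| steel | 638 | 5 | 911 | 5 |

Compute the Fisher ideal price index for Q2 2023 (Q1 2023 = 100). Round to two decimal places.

Laspeyres component (base-period weights):
ΣP(Q2 2023)Q(Q1 2023) = 10245×11 + 22776×6 + 911×5 = 112695 + 136656 + 4555 = 253906
ΣP(Q1 2023)Q(Q1 2023) = 7890×11 + 18069×6 + 638×5 = 86790 + 108414 + 3190 = 198394
L = 253906 / 198394 × 100 = 127.9807
Paasche component (current-period weights):
ΣP(Q2 2023)Q(Q2 2023) = 10245×13 + 22776×8 + 911×5 = 133185 + 182208 + 4555 = 319948
ΣP(Q1 2023)Q(Q2 2023) = 7890×13 + 18069×8 + 638×5 = 102570 + 144552 + 3190 = 250312
P = 319948 / 250312 × 100 = 127.8197
Fisher = √(L × P) = √(127.9807 × 127.8197) = 127.9002

127.90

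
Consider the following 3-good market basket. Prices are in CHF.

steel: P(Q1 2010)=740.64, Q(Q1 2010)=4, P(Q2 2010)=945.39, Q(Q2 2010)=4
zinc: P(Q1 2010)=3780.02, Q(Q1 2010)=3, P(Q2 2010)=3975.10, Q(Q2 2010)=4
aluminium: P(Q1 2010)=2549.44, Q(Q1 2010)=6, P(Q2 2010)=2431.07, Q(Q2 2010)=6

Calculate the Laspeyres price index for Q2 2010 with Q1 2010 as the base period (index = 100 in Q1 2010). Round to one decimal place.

102.3

Laspeyres price index uses base-period quantities as weights.
ΣP(Q2 2010)·Q(Q1 2010) = 945.39×4 + 3975.10×3 + 2431.07×6 = 3781.56 + 11925.3 + 14586.42 = 30293.28
ΣP(Q1 2010)·Q(Q1 2010) = 740.64×4 + 3780.02×3 + 2549.44×6 = 2962.56 + 11340.06 + 15296.64 = 29599.26
Index = 30293.28 / 29599.26 × 100 = 102.3447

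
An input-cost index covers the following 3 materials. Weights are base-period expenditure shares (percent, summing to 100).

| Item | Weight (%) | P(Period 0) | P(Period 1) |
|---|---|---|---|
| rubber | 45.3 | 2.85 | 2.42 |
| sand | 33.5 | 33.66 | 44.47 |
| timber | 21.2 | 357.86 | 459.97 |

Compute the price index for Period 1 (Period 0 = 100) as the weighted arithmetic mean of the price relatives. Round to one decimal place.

rubber: 45.3 × (2.42/2.85) = 45.3 × 0.849123 = 38.4653
sand: 33.5 × (44.47/33.66) = 33.5 × 1.321153 = 44.2586
timber: 21.2 × (459.97/357.86) = 21.2 × 1.285335 = 27.2491
Index = Σ wᵢ·(p₁ᵢ/p₀ᵢ) = 38.4653 + 44.2586 + 27.2491 = 109.9730

110.0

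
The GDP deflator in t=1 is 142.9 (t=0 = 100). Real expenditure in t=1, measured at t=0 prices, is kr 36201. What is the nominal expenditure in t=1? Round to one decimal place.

Nominal = Real × (Index/100) = 36201 × (142.9/100)
        = 36201 × 1.429 = 51731.2290

51731.2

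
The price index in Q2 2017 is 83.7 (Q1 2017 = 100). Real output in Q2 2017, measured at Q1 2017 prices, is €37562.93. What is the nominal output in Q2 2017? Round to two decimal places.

31440.17

Nominal = Real × (Index/100) = 37562.93 × (83.7/100)
        = 37562.93 × 0.837 = 31440.1724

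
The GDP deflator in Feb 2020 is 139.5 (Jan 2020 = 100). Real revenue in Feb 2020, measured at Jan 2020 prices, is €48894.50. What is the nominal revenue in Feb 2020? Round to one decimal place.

68207.8

Nominal = Real × (Index/100) = 48894.50 × (139.5/100)
        = 48894.50 × 1.395 = 68207.8275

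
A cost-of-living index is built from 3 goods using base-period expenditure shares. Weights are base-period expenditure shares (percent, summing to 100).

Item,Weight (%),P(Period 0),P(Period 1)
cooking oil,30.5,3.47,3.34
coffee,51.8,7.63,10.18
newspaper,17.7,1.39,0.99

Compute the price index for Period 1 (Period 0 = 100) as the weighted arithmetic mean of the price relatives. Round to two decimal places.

cooking oil: 30.5 × (3.34/3.47) = 30.5 × 0.962536 = 29.3573
coffee: 51.8 × (10.18/7.63) = 51.8 × 1.334207 = 69.1119
newspaper: 17.7 × (0.99/1.39) = 17.7 × 0.712230 = 12.6065
Index = Σ wᵢ·(p₁ᵢ/p₀ᵢ) = 29.3573 + 69.1119 + 12.6065 = 111.0758

111.08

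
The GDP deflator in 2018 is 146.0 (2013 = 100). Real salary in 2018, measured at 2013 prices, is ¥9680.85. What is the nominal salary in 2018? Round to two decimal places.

14134.04

Nominal = Real × (Index/100) = 9680.85 × (146.0/100)
        = 9680.85 × 1.460 = 14134.0410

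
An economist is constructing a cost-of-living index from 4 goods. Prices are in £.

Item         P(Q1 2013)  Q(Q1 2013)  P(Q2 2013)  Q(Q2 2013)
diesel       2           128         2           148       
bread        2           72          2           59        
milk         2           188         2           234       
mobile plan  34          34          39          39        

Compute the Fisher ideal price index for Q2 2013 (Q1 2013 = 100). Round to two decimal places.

Laspeyres component (base-period weights):
ΣP(Q2 2013)Q(Q1 2013) = 2×128 + 2×72 + 2×188 + 39×34 = 256 + 144 + 376 + 1326 = 2102
ΣP(Q1 2013)Q(Q1 2013) = 2×128 + 2×72 + 2×188 + 34×34 = 256 + 144 + 376 + 1156 = 1932
L = 2102 / 1932 × 100 = 108.7992
Paasche component (current-period weights):
ΣP(Q2 2013)Q(Q2 2013) = 2×148 + 2×59 + 2×234 + 39×39 = 296 + 118 + 468 + 1521 = 2403
ΣP(Q1 2013)Q(Q2 2013) = 2×148 + 2×59 + 2×234 + 34×39 = 296 + 118 + 468 + 1326 = 2208
P = 2403 / 2208 × 100 = 108.8315
Fisher = √(L × P) = √(108.7992 × 108.8315) = 108.8153

108.82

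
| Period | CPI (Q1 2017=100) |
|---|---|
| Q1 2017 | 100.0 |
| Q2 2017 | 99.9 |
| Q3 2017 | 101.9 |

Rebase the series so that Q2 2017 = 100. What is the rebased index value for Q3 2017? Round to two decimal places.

Rebased(Q3 2017) = 101.9 / 99.9 × 100 = 102.0020

102.00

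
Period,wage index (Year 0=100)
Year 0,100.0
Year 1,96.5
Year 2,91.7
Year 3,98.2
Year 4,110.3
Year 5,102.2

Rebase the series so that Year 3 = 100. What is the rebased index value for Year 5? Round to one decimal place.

104.1

Rebased(Year 5) = 102.2 / 98.2 × 100 = 104.0733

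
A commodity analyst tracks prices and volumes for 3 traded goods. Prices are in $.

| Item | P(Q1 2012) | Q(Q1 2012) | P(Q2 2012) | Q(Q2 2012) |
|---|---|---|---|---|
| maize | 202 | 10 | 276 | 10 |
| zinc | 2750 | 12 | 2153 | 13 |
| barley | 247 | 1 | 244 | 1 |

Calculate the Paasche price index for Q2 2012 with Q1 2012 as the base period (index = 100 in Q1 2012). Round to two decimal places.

81.52

Paasche price index uses current-period quantities as weights.
ΣP(Q2 2012)·Q(Q2 2012) = 276×10 + 2153×13 + 244×1 = 2760 + 27989 + 244 = 30993
ΣP(Q1 2012)·Q(Q2 2012) = 202×10 + 2750×13 + 247×1 = 2020 + 35750 + 247 = 38017
Index = 30993 / 38017 × 100 = 81.5241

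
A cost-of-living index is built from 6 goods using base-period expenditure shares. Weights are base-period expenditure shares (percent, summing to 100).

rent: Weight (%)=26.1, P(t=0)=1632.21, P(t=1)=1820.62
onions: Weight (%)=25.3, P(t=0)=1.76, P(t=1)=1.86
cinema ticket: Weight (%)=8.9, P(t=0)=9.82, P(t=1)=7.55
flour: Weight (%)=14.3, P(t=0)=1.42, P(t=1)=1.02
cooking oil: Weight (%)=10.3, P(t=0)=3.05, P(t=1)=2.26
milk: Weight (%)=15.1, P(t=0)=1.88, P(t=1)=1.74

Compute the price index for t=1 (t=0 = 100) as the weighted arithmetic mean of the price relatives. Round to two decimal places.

rent: 26.1 × (1820.62/1632.21) = 26.1 × 1.115432 = 29.1128
onions: 25.3 × (1.86/1.76) = 25.3 × 1.056818 = 26.7375
cinema ticket: 8.9 × (7.55/9.82) = 8.9 × 0.768839 = 6.8427
flour: 14.3 × (1.02/1.42) = 14.3 × 0.718310 = 10.2718
cooking oil: 10.3 × (2.26/3.05) = 10.3 × 0.740984 = 7.6321
milk: 15.1 × (1.74/1.88) = 15.1 × 0.925532 = 13.9755
Index = Σ wᵢ·(p₁ᵢ/p₀ᵢ) = 29.1128 + 26.7375 + 6.8427 + 10.2718 + 7.6321 + 13.9755 = 94.5724

94.57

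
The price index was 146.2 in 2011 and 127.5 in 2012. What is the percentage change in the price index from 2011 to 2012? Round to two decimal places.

Change = (127.5 − 146.2) / 146.2 × 100
       = -18.7 / 146.2 × 100 = -12.7907%

-12.79%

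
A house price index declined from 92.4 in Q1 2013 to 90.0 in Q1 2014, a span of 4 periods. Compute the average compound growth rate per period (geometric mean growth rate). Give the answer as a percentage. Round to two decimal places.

Growth factor = (90.0/92.4)^(1/4) = (0.974026)^(1/4) = 0.993442
Growth rate = 0.993442 − 1 = -0.006558 = -0.6558%

-0.66%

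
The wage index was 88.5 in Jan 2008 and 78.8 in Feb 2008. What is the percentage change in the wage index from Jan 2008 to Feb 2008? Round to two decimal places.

-10.96%

Change = (78.8 − 88.5) / 88.5 × 100
       = -9.7 / 88.5 × 100 = -10.9605%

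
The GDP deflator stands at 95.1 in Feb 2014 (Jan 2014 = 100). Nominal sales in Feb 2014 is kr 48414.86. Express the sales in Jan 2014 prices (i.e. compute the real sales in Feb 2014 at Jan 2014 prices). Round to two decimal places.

Real = Nominal ÷ (Index/100) = 48414.86 ÷ (95.1/100)
     = 48414.86 ÷ 0.951 = 50909.4217

50909.42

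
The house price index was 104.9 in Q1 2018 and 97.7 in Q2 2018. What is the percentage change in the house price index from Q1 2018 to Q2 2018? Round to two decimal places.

-6.86%

Change = (97.7 − 104.9) / 104.9 × 100
       = -7.2 / 104.9 × 100 = -6.8637%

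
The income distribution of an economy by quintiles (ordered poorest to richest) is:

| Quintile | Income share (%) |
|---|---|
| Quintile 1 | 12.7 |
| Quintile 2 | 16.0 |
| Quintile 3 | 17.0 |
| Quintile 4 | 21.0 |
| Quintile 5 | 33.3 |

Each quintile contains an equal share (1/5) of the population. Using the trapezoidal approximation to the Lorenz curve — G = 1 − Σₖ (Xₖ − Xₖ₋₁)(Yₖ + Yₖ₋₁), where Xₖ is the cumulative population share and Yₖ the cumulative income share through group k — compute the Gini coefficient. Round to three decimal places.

Cumulative income shares Yₖ: 0.1270, 0.2870, 0.4570, 0.6670, 1.0000
Σ (Xₖ−Xₖ₋₁)(Yₖ+Yₖ₋₁) = (1/5)(0.1270+0.0000) + (1/5)(0.2870+0.1270) + (1/5)(0.4570+0.2870) + (1/5)(0.6670+0.4570) + (1/5)(1.0000+0.6670)
  = 0.0254 + 0.0828 + 0.1488 + 0.2248 + 0.3334 = 0.8152
G = 1 − 0.8152 = 0.1848

0.185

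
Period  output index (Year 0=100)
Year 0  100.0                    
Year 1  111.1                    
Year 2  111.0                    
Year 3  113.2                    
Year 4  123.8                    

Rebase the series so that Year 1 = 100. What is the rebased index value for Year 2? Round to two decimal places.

Rebased(Year 2) = 111.0 / 111.1 × 100 = 99.9100

99.91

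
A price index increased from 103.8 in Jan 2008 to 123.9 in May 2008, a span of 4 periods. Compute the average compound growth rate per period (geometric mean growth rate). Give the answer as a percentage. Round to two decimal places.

4.52%

Growth factor = (123.9/103.8)^(1/4) = (1.193642)^(1/4) = 1.045246
Growth rate = 1.045246 − 1 = 0.045246 = 4.5246%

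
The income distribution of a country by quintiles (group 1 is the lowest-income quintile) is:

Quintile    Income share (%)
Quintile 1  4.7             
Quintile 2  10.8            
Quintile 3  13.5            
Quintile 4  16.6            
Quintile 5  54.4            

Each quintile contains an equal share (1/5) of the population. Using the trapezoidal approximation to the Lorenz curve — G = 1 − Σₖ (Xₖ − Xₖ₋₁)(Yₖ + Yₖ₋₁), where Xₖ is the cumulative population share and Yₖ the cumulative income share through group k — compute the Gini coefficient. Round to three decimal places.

0.421

Cumulative income shares Yₖ: 0.0470, 0.1550, 0.2900, 0.4560, 1.0000
Σ (Xₖ−Xₖ₋₁)(Yₖ+Yₖ₋₁) = (1/5)(0.0470+0.0000) + (1/5)(0.1550+0.0470) + (1/5)(0.2900+0.1550) + (1/5)(0.4560+0.2900) + (1/5)(1.0000+0.4560)
  = 0.0094 + 0.0404 + 0.0890 + 0.1492 + 0.2912 = 0.5792
G = 1 − 0.5792 = 0.4208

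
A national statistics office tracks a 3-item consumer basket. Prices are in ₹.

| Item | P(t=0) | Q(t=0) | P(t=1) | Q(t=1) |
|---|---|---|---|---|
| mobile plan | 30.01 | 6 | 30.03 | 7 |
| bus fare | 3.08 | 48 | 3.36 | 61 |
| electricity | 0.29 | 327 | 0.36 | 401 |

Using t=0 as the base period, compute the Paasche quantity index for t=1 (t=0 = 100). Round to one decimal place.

121.9

Paasche quantity index uses current-period prices as weights.
ΣP(t=1)·Q(t=1) = 30.03×7 + 3.36×61 + 0.36×401 = 210.21 + 204.96 + 144.36 = 559.53
ΣP(t=1)·Q(t=0) = 30.03×6 + 3.36×48 + 0.36×327 = 180.18 + 161.28 + 117.72 = 459.18
Index = 559.53 / 459.18 × 100 = 121.8542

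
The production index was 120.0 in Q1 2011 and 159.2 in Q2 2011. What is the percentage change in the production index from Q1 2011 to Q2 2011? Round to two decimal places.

32.67%

Change = (159.2 − 120.0) / 120.0 × 100
       = 39.2 / 120.0 × 100 = 32.6667%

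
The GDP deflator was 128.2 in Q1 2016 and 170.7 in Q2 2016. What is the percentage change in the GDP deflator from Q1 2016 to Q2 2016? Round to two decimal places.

33.15%

Change = (170.7 − 128.2) / 128.2 × 100
       = 42.5 / 128.2 × 100 = 33.1513%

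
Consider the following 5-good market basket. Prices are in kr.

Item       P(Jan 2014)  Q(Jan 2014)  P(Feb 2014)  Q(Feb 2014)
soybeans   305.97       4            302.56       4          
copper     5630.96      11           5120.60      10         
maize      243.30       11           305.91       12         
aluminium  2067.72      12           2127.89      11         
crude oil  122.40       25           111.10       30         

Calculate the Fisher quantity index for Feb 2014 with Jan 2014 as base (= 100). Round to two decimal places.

Laspeyres component (base-period weights):
ΣP(Jan 2014)Q(Feb 2014) = 305.97×4 + 5630.96×10 + 243.30×12 + 2067.72×11 + 122.40×30 = 1223.88 + 56309.6 + 2919.6 + 22744.92 + 3672 = 86870
ΣP(Jan 2014)Q(Jan 2014) = 305.97×4 + 5630.96×11 + 243.30×11 + 2067.72×12 + 122.40×25 = 1223.88 + 61940.56 + 2676.3 + 24812.64 + 3060 = 93713.38
L = 86870 / 93713.38 × 100 = 92.6975
Paasche component (current-period weights):
ΣP(Feb 2014)Q(Feb 2014) = 302.56×4 + 5120.60×10 + 305.91×12 + 2127.89×11 + 111.10×30 = 1210.24 + 51206 + 3670.92 + 23406.79 + 3333 = 82826.95
ΣP(Feb 2014)Q(Jan 2014) = 302.56×4 + 5120.60×11 + 305.91×11 + 2127.89×12 + 111.10×25 = 1210.24 + 56326.6 + 3365.01 + 25534.68 + 2777.5 = 89214.03
P = 82826.95 / 89214.03 × 100 = 92.8407
Fisher = √(L × P) = √(92.6975 × 92.8407) = 92.7691

92.77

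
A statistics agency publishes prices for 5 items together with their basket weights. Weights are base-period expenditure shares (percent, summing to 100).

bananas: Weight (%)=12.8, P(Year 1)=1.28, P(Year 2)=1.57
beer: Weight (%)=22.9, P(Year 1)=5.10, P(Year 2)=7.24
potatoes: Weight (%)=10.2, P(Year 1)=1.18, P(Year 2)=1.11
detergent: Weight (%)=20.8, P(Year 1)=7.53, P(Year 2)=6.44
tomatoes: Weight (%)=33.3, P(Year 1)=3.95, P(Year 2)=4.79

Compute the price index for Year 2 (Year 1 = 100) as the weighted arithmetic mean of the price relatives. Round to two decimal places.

bananas: 12.8 × (1.57/1.28) = 12.8 × 1.226562 = 15.7000
beer: 22.9 × (7.24/5.10) = 22.9 × 1.419608 = 32.5090
potatoes: 10.2 × (1.11/1.18) = 10.2 × 0.940678 = 9.5949
detergent: 20.8 × (6.44/7.53) = 20.8 × 0.855246 = 17.7891
tomatoes: 33.3 × (4.79/3.95) = 33.3 × 1.212658 = 40.3815
Index = Σ wᵢ·(p₁ᵢ/p₀ᵢ) = 15.7000 + 32.5090 + 9.5949 + 17.7891 + 40.3815 = 115.9746

115.97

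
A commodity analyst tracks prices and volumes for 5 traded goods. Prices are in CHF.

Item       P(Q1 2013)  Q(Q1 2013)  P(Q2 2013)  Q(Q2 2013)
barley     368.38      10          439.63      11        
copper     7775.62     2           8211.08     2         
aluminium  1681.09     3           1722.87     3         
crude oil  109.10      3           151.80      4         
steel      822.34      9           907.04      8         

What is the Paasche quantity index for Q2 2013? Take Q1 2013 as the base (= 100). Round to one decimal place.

99.1

Paasche quantity index uses current-period prices as weights.
ΣP(Q2 2013)·Q(Q2 2013) = 439.63×11 + 8211.08×2 + 1722.87×3 + 151.80×4 + 907.04×8 = 4835.93 + 16422.16 + 5168.61 + 607.2 + 7256.32 = 34290.22
ΣP(Q2 2013)·Q(Q1 2013) = 439.63×10 + 8211.08×2 + 1722.87×3 + 151.80×3 + 907.04×9 = 4396.3 + 16422.16 + 5168.61 + 455.4 + 8163.36 = 34605.83
Index = 34290.22 / 34605.83 × 100 = 99.0880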